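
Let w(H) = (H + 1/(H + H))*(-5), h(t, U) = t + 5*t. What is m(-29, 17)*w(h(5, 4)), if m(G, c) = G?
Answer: 52229/12 ≈ 4352.4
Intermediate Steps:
h(t, U) = 6*t
w(H) = -5*H - 5/(2*H) (w(H) = (H + 1/(2*H))*(-5) = -5*H - 5/(2*H))
m(-29, 17)*w(h(5, 4)) = -29*(-30*5 - 5/(2*(6*5))) = -29*(-5*30 - 5/2/30) = -29*(-150 - 5/2*1/30) = -29*(-150 - 1/12) = -29*(-1801/12) = 52229/12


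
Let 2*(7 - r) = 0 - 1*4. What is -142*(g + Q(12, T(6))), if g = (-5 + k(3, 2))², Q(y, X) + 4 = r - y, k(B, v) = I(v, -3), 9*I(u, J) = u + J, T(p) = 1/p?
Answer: -219958/81 ≈ -2715.5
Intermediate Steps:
r = 9 (r = 7 - (0 - 1*4)/2 = 7 - (0 - 4)/2 = 7 - ½*(-4) = 7 + 2 = 9)
I(u, J) = J/9 + u/9 (I(u, J) = (u + J)/9 = (J + u)/9 = J/9 + u/9)
k(B, v) = -⅓ + v/9 (k(B, v) = (⅑)*(-3) + v/9 = -⅓ + v/9)
Q(y, X) = 5 - y (Q(y, X) = -4 + (9 - y) = 5 - y)
g = 2116/81 (g = (-5 + (-⅓ + (⅑)*2))² = (-5 + (-⅓ + 2/9))² = (-5 - ⅑)² = (-46/9)² = 2116/81 ≈ 26.123)
-142*(g + Q(12, T(6))) = -142*(2116/81 + (5 - 1*12)) = -142*(2116/81 + (5 - 12)) = -142*(2116/81 - 7) = -142*1549/81 = -219958/81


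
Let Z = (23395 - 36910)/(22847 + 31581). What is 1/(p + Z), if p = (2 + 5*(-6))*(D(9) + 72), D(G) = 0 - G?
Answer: -54428/96024507 ≈ -0.00056681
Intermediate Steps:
D(G) = -G
Z = -13515/54428 ≈ -0.24831
p = -1764 (p = (2 + 5*(-6))*(-1*9 + 72) = (2 - 30)*(-9 + 72) = -28*63 = -1764)
1/(p + Z) = 1/(-1764 - 13515/54428) = 1/(-96024507/54428) = -54428/96024507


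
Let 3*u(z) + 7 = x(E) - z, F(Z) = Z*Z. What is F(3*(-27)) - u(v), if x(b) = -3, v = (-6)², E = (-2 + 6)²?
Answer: 19729/3 ≈ 6576.3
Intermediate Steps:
E = 16 (E = 4² = 16)
v = 36
F(Z) = Z²
u(z) = -10/3 - z/3 (u(z) = -7/3 + (-3 - z)/3 = -7/3 + (-1 - z/3) = -10/3 - z/3)
F(3*(-27)) - u(v) = (3*(-27))² - (-10/3 - ⅓*36) = (-81)² - (-10/3 - 12) = 6561 - 1*(-46/3) = 6561 + 46/3 = 19729/3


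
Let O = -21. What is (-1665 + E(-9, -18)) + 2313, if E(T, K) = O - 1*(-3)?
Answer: 630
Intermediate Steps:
E(T, K) = -18 (E(T, K) = -21 - 1*(-3) = -21 + 3 = -18)
(-1665 + E(-9, -18)) + 2313 = (-1665 - 18) + 2313 = -1683 + 2313 = 630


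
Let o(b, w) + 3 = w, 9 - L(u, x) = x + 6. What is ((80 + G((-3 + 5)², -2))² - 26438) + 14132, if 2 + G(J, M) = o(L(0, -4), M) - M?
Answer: -6681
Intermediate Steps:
L(u, x) = 3 - x (L(u, x) = 9 - (x + 6) = 9 - (6 + x) = 9 + (-6 - x) = 3 - x)
o(b, w) = -3 + w
G(J, M) = -5 (G(J, M) = -2 + ((-3 + M) - M) = -2 - 3 = -5)
((80 + G((-3 + 5)², -2))² - 26438) + 14132 = ((80 - 5)² - 26438) + 14132 = (75² - 26438) + 14132 = (5625 - 26438) + 14132 = -20813 + 14132 = -6681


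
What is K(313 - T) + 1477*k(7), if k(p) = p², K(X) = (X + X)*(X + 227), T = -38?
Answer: 478129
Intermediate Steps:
K(X) = 2*X*(227 + X) (K(X) = (2*X)*(227 + X) = 2*X*(227 + X))
K(313 - T) + 1477*k(7) = 2*(313 - 1*(-38))*(227 + (313 - 1*(-38))) + 1477*7² = 2*(313 + 38)*(227 + (313 + 38)) + 1477*49 = 2*351*(227 + 351) + 72373 = 2*351*578 + 72373 = 405756 + 72373 = 478129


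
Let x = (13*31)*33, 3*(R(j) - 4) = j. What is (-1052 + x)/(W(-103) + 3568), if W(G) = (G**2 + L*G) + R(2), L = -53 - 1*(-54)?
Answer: 36741/42236 ≈ 0.86990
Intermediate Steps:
R(j) = 4 + j/3
L = 1 (L = -53 + 54 = 1)
x = 13299 (x = 403*33 = 13299)
W(G) = 14/3 + G + G**2 (W(G) = (G**2 + 1*G) + (4 + (1/3)*2) = (G**2 + G) + (4 + 2/3) = (G + G**2) + 14/3 = 14/3 + G + G**2)
(-1052 + x)/(W(-103) + 3568) = (-1052 + 13299)/((14/3 - 103 + (-103)**2) + 3568) = 12247/((14/3 - 103 + 10609) + 3568) = 12247/(31532/3 + 3568) = 12247/(42236/3) = 12247*(3/42236) = 36741/42236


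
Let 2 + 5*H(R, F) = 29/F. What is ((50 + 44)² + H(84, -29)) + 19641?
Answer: 142382/5 ≈ 28476.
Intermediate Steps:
H(R, F) = -⅖ + 29/(5*F) (H(R, F) = -⅖ + (29/F)/5 = -⅖ + 29/(5*F))
((50 + 44)² + H(84, -29)) + 19641 = ((50 + 44)² + (⅕)*(29 - 2*(-29))/(-29)) + 19641 = (94² + (⅕)*(-1/29)*(29 + 58)) + 19641 = (8836 + (⅕)*(-1/29)*87) + 19641 = (8836 - ⅗) + 19641 = 44177/5 + 19641 = 142382/5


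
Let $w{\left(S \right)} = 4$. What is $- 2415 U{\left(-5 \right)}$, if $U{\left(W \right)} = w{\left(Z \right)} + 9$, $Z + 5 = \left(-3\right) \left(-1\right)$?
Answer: $-31395$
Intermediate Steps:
$Z = -2$ ($Z = -5 - -3 = -5 + 3 = -2$)
$U{\left(W \right)} = 13$ ($U{\left(W \right)} = 4 + 9 = 13$)
$- 2415 U{\left(-5 \right)} = \left(-2415\right) 13 = -31395$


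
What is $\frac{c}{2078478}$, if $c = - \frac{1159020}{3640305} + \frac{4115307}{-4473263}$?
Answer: $- \frac{448123865131}{752133830049616506} \approx -5.958 \cdot 10^{-7}$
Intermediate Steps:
$c = - \frac{1344371595393}{1085602777681}$ ($c = \left(-1159020\right) \frac{1}{3640305} + 4115307 \left(- \frac{1}{4473263}\right) = - \frac{77268}{242687} - \frac{4115307}{4473263} = - \frac{1344371595393}{1085602777681} \approx -1.2384$)
$\frac{c}{2078478} = - \frac{1344371595393}{1085602777681 \cdot 2078478} = \left(- \frac{1344371595393}{1085602777681}\right) \frac{1}{2078478} = - \frac{448123865131}{752133830049616506}$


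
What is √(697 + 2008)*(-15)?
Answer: -15*√2705 ≈ -780.14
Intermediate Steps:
√(697 + 2008)*(-15) = √2705*(-15) = -15*√2705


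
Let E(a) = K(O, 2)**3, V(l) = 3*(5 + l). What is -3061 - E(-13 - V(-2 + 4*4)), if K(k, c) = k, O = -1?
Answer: -3060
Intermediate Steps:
V(l) = 15 + 3*l
E(a) = -1 (E(a) = (-1)**3 = -1)
-3061 - E(-13 - V(-2 + 4*4)) = -3061 - 1*(-1) = -3061 + 1 = -3060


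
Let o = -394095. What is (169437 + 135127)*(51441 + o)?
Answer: -104360072856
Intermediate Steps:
(169437 + 135127)*(51441 + o) = (169437 + 135127)*(51441 - 394095) = 304564*(-342654) = -104360072856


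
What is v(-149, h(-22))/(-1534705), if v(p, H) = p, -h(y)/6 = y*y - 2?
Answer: 149/1534705 ≈ 9.7087e-5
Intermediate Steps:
h(y) = 12 - 6*y² (h(y) = -6*(y*y - 2) = -6*(y² - 2) = -6*(-2 + y²) = 12 - 6*y²)
v(-149, h(-22))/(-1534705) = -149/(-1534705) = -149*(-1/1534705) = 149/1534705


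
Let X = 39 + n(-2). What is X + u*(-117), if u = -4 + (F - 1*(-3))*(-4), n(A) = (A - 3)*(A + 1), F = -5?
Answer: -424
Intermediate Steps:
n(A) = (1 + A)*(-3 + A) (n(A) = (-3 + A)*(1 + A) = (1 + A)*(-3 + A))
X = 44 (X = 39 + (-3 + (-2)² - 2*(-2)) = 39 + (-3 + 4 + 4) = 39 + 5 = 44)
u = 4 (u = -4 + (-5 - 1*(-3))*(-4) = -4 + (-5 + 3)*(-4) = -4 - 2*(-4) = -4 + 8 = 4)
X + u*(-117) = 44 + 4*(-117) = 44 - 468 = -424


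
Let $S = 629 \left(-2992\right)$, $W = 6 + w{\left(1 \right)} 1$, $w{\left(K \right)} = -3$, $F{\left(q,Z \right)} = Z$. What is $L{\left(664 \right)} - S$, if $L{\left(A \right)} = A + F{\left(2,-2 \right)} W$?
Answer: $1882626$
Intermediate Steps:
$W = 3$ ($W = 6 - 3 = 3$)
$S = -1881968$
$L{\left(A \right)} = -6 + A$ ($L{\left(A \right)} = A - 6 = -6 + A$)
$L{\left(664 \right)} - S = \left(-6 + 664\right) - -1881968 = 658 + 1881968 = 1882626$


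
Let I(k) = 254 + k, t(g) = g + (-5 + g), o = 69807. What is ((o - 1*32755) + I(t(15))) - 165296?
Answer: -127965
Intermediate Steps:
t(g) = -5 + 2*g
((o - 1*32755) + I(t(15))) - 165296 = ((69807 - 1*32755) + (254 + (-5 + 2*15))) - 165296 = ((69807 - 32755) + (254 + (-5 + 30))) - 165296 = (37052 + (254 + 25)) - 165296 = (37052 + 279) - 165296 = 37331 - 165296 = -127965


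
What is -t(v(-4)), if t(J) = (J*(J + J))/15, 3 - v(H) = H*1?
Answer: -98/15 ≈ -6.5333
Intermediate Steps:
v(H) = 3 - H
t(J) = 2*J²/15 (t(J) = (J*(2*J))*(1/15) = (2*J²)*(1/15) = 2*J²/15)
-t(v(-4)) = -2*(3 - 1*(-4))²/15 = -2*(3 + 4)²/15 = -2*7²/15 = -2*49/15 = -1*98/15 = -98/15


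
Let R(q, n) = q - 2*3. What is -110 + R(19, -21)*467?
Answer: 5961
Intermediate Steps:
R(q, n) = -6 + q (R(q, n) = q - 6 = -6 + q)
-110 + R(19, -21)*467 = -110 + (-6 + 19)*467 = -110 + 13*467 = -110 + 6071 = 5961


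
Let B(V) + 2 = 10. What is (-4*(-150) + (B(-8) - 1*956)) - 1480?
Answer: -1828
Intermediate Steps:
B(V) = 8 (B(V) = -2 + 10 = 8)
(-4*(-150) + (B(-8) - 1*956)) - 1480 = (-4*(-150) + (8 - 1*956)) - 1480 = (600 + (8 - 956)) - 1480 = (600 - 948) - 1480 = -348 - 1480 = -1828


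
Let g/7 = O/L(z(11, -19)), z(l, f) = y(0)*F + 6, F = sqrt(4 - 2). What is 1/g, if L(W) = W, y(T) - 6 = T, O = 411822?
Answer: 1/480459 + sqrt(2)/480459 ≈ 5.0248e-6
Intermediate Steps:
y(T) = 6 + T
F = sqrt(2) ≈ 1.4142
z(l, f) = 6 + 6*sqrt(2) (z(l, f) = (6 + 0)*sqrt(2) + 6 = 6*sqrt(2) + 6 = 6 + 6*sqrt(2))
g = 2882754/(6 + 6*sqrt(2)) (g = 7*(411822/(6 + 6*sqrt(2))) = 2882754/(6 + 6*sqrt(2)) ≈ 1.9901e+5)
1/g = 1/(-480459 + 480459*sqrt(2))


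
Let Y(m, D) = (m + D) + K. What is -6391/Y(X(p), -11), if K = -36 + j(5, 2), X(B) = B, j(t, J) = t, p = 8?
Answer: 6391/34 ≈ 187.97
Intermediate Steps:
K = -31 (K = -36 + 5 = -31)
Y(m, D) = -31 + D + m (Y(m, D) = (m + D) - 31 = (D + m) - 31 = -31 + D + m)
-6391/Y(X(p), -11) = -6391/(-31 - 11 + 8) = -6391/(-34) = -6391*(-1/34) = 6391/34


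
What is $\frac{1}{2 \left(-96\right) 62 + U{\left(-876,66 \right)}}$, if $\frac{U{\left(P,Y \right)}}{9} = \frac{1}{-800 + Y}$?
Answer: $- \frac{734}{8737545} \approx -8.4005 \cdot 10^{-5}$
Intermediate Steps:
$U{\left(P,Y \right)} = \frac{9}{-800 + Y}$
$\frac{1}{2 \left(-96\right) 62 + U{\left(-876,66 \right)}} = \frac{1}{2 \left(-96\right) 62 + \frac{9}{-800 + 66}} = \frac{1}{\left(-192\right) 62 + \frac{9}{-734}} = \frac{1}{-11904 + 9 \left(- \frac{1}{734}\right)} = \frac{1}{-11904 - \frac{9}{734}} = \frac{1}{- \frac{8737545}{734}} = - \frac{734}{8737545}$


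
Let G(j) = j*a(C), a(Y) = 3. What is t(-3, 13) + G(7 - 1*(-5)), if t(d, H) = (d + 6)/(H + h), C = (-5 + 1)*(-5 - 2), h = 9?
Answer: 795/22 ≈ 36.136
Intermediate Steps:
C = 28 (C = -4*(-7) = 28)
t(d, H) = (6 + d)/(9 + H) (t(d, H) = (d + 6)/(H + 9) = (6 + d)/(9 + H))
G(j) = 3*j (G(j) = j*3 = 3*j)
t(-3, 13) + G(7 - 1*(-5)) = (6 - 3)/(9 + 13) + 3*(7 - 1*(-5)) = 3/22 + 3*(7 + 5) = (1/22)*3 + 3*12 = 3/22 + 36 = 795/22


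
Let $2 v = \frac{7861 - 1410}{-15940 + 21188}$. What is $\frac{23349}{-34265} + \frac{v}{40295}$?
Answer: $- \frac{1974983818433}{2898382600960} \approx -0.68141$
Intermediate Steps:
$v = \frac{6451}{10496}$ ($v = \frac{\left(7861 - 1410\right) \frac{1}{-15940 + 21188}}{2} = \frac{6451 \cdot \frac{1}{5248}}{2} = \frac{1}{2} \cdot \frac{6451}{5248} = \frac{6451}{10496} \approx 0.61462$)
$\frac{23349}{-34265} + \frac{v}{40295} = \frac{23349}{-34265} + \frac{6451}{10496 \cdot 40295} = 23349 \left(- \frac{1}{34265}\right) + \frac{6451}{10496} \cdot \frac{1}{40295} = - \frac{23349}{34265} + \frac{6451}{422936320} = - \frac{1974983818433}{2898382600960}$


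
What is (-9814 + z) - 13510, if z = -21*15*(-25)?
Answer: -15449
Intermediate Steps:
z = 7875 (z = -315*(-25) = 7875)
(-9814 + z) - 13510 = (-9814 + 7875) - 13510 = -1939 - 13510 = -15449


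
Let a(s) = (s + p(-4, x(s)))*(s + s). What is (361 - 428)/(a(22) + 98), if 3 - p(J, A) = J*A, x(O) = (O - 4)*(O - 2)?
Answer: -67/64558 ≈ -0.0010378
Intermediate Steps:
x(O) = (-4 + O)*(-2 + O)
p(J, A) = 3 - A*J (p(J, A) = 3 - J*A = 3 - A*J)
a(s) = 2*s*(35 - 23*s + 4*s**2) (a(s) = (s + (3 - 1*(8 + s**2 - 6*s)*(-4)))*(s + s) = (s + (3 + (32 - 24*s + 4*s**2)))*(2*s) = (s + (35 - 24*s + 4*s**2))*(2*s) = (35 - 23*s + 4*s**2)*(2*s) = 2*s*(35 - 23*s + 4*s**2))
(361 - 428)/(a(22) + 98) = (361 - 428)/(2*22*(35 - 23*22 + 4*22**2) + 98) = -67/(2*22*(35 - 506 + 4*484) + 98) = -67/(2*22*(35 - 506 + 1936) + 98) = -67/(2*22*1465 + 98) = -67/(64460 + 98) = -67/64558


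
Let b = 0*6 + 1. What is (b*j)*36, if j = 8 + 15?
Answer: 828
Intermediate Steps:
b = 1 (b = 0 + 1 = 1)
j = 23
(b*j)*36 = (1*23)*36 = 23*36 = 828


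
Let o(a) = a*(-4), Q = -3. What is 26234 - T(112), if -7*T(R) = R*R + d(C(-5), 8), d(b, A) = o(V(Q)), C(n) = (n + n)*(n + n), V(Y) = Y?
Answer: 196194/7 ≈ 28028.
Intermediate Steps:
C(n) = 4*n² (C(n) = (2*n)*(2*n) = 4*n²)
o(a) = -4*a
d(b, A) = 12 (d(b, A) = -4*(-3) = 12)
T(R) = -12/7 - R²/7 (T(R) = -(R*R + 12)/7 = -(R² + 12)/7 = -(12 + R²)/7 = -12/7 - R²/7)
26234 - T(112) = 26234 - (-12/7 - ⅐*112²) = 26234 - (-12/7 - ⅐*12544) = 26234 - (-12/7 - 1792) = 26234 - 1*(-12556/7) = 26234 + 12556/7 = 196194/7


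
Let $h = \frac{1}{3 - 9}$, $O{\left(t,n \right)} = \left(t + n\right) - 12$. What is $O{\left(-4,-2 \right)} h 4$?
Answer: $12$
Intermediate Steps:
$O{\left(t,n \right)} = -12 + n + t$ ($O{\left(t,n \right)} = \left(n + t\right) - 12 = -12 + n + t$)
$h = - \frac{1}{6}$ ($h = \frac{1}{-6} = - \frac{1}{6} \approx -0.16667$)
$O{\left(-4,-2 \right)} h 4 = \left(-12 - 2 - 4\right) \left(- \frac{1}{6}\right) 4 = \left(-18\right) \left(- \frac{1}{6}\right) 4 = 3 \cdot 4 = 12$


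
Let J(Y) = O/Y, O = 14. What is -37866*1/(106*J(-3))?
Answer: 56799/742 ≈ 76.548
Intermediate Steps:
J(Y) = 14/Y
-37866*1/(106*J(-3)) = -37866/((14/(-3))*106) = -37866/((14*(-⅓))*106) = -37866/((-14/3*106)) = -37866/(-1484/3) = -37866*(-3/1484) = 56799/742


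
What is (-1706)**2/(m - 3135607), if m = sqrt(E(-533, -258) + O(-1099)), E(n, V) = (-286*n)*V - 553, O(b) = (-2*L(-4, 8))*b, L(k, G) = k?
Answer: -4562991747326/4916035298399 - 1455218*I*sqrt(39338349)/4916035298399 ≈ -0.92819 - 0.0018566*I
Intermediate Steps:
O(b) = 8*b (O(b) = (-2*(-4))*b = 8*b)
E(n, V) = -553 - 286*V*n (E(n, V) = -286*V*n - 553 = -553 - 286*V*n)
m = I*sqrt(39338349) (m = sqrt((-553 - 286*(-258)*(-533)) + 8*(-1099)) = sqrt((-553 - 39329004) - 8792) = sqrt(-39329557 - 8792) = sqrt(-39338349) = I*sqrt(39338349) ≈ 6272.0*I)
(-1706)**2/(m - 3135607) = (-1706)**2/(I*sqrt(39338349) - 3135607) = 2910436/(-3135607 + I*sqrt(39338349))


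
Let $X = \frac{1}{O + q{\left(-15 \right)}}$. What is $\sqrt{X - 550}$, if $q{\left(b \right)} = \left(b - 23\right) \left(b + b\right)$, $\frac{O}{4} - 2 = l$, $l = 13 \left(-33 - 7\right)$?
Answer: $\frac{23 i \sqrt{225777}}{466} \approx 23.452 i$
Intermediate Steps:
$l = -520$ ($l = 13 \left(-40\right) = -520$)
$O = -2072$ ($O = 8 + 4 \left(-520\right) = 8 - 2080 = -2072$)
$q{\left(b \right)} = 2 b \left(-23 + b\right)$ ($q{\left(b \right)} = \left(-23 + b\right) 2 b = 2 b \left(-23 + b\right)$)
$X = - \frac{1}{932}$ ($X = \frac{1}{-2072 + 2 \left(-15\right) \left(-23 - 15\right)} = \frac{1}{-2072 + 2 \left(-15\right) \left(-38\right)} = \frac{1}{-2072 + 1140} = \frac{1}{-932} = - \frac{1}{932} \approx -0.001073$)
$\sqrt{X - 550} = \sqrt{- \frac{1}{932} - 550} = \sqrt{- \frac{512601}{932}} = \frac{23 i \sqrt{225777}}{466}$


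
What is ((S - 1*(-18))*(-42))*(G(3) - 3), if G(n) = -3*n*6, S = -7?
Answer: 26334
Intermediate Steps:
G(n) = -18*n
((S - 1*(-18))*(-42))*(G(3) - 3) = ((-7 - 1*(-18))*(-42))*(-18*3 - 3) = ((-7 + 18)*(-42))*(-54 - 3) = (11*(-42))*(-57) = -462*(-57) = 26334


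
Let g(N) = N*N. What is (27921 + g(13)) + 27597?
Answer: 55687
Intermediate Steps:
g(N) = N²
(27921 + g(13)) + 27597 = (27921 + 13²) + 27597 = (27921 + 169) + 27597 = 28090 + 27597 = 55687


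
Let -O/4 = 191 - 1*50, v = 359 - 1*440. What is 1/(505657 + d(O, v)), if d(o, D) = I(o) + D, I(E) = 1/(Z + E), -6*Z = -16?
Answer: 1684/851389981 ≈ 1.9779e-6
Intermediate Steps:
Z = 8/3 (Z = -⅙*(-16) = 8/3 ≈ 2.6667)
v = -81 (v = 359 - 440 = -81)
I(E) = 1/(8/3 + E)
O = -564 (O = -4*(191 - 1*50) = -4*(191 - 50) = -4*141 = -564)
d(o, D) = D + 3/(8 + 3*o) (d(o, D) = 3/(8 + 3*o) + D = D + 3/(8 + 3*o))
1/(505657 + d(O, v)) = 1/(505657 + (-81 + 1/(8/3 - 564))) = 1/(505657 + (-81 + 1/(-1684/3))) = 1/(505657 + (-81 - 3/1684)) = 1/(505657 - 136407/1684) = 1/(851389981/1684) = 1684/851389981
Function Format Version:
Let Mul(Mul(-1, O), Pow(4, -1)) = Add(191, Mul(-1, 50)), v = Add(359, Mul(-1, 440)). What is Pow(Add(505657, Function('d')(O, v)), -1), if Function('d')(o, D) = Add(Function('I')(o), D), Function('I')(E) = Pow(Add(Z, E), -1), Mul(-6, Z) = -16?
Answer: Rational(1684, 851389981) ≈ 1.9779e-6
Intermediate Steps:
Z = Rational(8, 3) (Z = Mul(Rational(-1, 6), -16) = Rational(8, 3) ≈ 2.6667)
v = -81 (v = Add(359, -440) = -81)
Function('I')(E) = Pow(Add(Rational(8, 3), E), -1)
O = -564 (O = Mul(-4, Add(191, Mul(-1, 50))) = Mul(-4, Add(191, -50)) = Mul(-4, 141) = -564)
Function('d')(o, D) = Add(D, Mul(3, Pow(Add(8, Mul(3, o)), -1))) (Function('d')(o, D) = Add(Mul(3, Pow(Add(8, Mul(3, o)), -1)), D) = Add(D, Mul(3, Pow(Add(8, Mul(3, o)), -1))))
Pow(Add(505657, Function('d')(O, v)), -1) = Pow(Add(505657, Add(-81, Pow(Add(Rational(8, 3), -564), -1))), -1) = Pow(Add(505657, Add(-81, Pow(Rational(-1684, 3), -1))), -1) = Pow(Add(505657, Add(-81, Rational(-3, 1684))), -1) = Pow(Add(505657, Rational(-136407, 1684)), -1) = Pow(Rational(851389981, 1684), -1) = Rational(1684, 851389981)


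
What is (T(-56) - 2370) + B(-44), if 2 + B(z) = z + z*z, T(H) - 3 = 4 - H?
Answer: -417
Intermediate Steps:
T(H) = 7 - H (T(H) = 3 + (4 - H) = 7 - H)
B(z) = -2 + z + z² (B(z) = -2 + (z + z*z) = -2 + (z + z²) = -2 + z + z²)
(T(-56) - 2370) + B(-44) = ((7 - 1*(-56)) - 2370) + (-2 - 44 + (-44)²) = ((7 + 56) - 2370) + (-2 - 44 + 1936) = (63 - 2370) + 1890 = -2307 + 1890 = -417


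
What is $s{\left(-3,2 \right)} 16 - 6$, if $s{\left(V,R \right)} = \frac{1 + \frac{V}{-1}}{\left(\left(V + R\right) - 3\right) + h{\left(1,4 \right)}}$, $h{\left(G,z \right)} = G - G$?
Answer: $-22$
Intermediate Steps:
$h{\left(G,z \right)} = 0$
$s{\left(V,R \right)} = \frac{1 - V}{-3 + R + V}$ ($s{\left(V,R \right)} = \frac{1 + \frac{V}{-1}}{\left(\left(V + R\right) - 3\right) + 0} = \frac{1 + V \left(-1\right)}{\left(\left(R + V\right) - 3\right) + 0} = \frac{1 - V}{\left(-3 + R + V\right) + 0} = \frac{1 - V}{-3 + R + V}$)
$s{\left(-3,2 \right)} 16 - 6 = \frac{1 - -3}{-3 + 2 - 3} \cdot 16 - 6 = \frac{1 + 3}{-4} \cdot 16 - 6 = \left(- \frac{1}{4}\right) 4 \cdot 16 - 6 = \left(-1\right) 16 - 6 = -16 - 6 = -22$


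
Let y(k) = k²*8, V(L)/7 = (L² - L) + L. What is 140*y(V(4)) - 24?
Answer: 14049256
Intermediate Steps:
V(L) = 7*L² (V(L) = 7*((L² - L) + L) = 7*L²)
y(k) = 8*k²
140*y(V(4)) - 24 = 140*(8*(7*4²)²) - 24 = 140*(8*(7*16)²) - 24 = 140*(8*112²) - 24 = 140*(8*12544) - 24 = 140*100352 - 24 = 14049280 - 24 = 14049256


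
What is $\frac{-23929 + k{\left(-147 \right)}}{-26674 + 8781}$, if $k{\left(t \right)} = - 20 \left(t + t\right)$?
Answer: $\frac{18049}{17893} \approx 1.0087$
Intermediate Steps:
$k{\left(t \right)} = - 40 t$ ($k{\left(t \right)} = - 20 \cdot 2 t = - 40 t$)
$\frac{-23929 + k{\left(-147 \right)}}{-26674 + 8781} = \frac{-23929 - -5880}{-26674 + 8781} = \frac{-23929 + 5880}{-17893} = \left(-18049\right) \left(- \frac{1}{17893}\right) = \frac{18049}{17893}$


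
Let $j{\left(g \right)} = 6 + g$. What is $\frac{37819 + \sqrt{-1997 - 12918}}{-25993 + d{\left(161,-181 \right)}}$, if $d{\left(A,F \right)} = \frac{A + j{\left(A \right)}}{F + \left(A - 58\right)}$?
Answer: $- \frac{1474941}{1013891} - \frac{39 i \sqrt{14915}}{1013891} \approx -1.4547 - 0.0046977 i$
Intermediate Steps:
$d{\left(A,F \right)} = \frac{6 + 2 A}{-58 + A + F}$ ($d{\left(A,F \right)} = \frac{A + \left(6 + A\right)}{F + \left(A - 58\right)} = \frac{6 + 2 A}{F + \left(A - 58\right)} = \frac{6 + 2 A}{F + \left(-58 + A\right)} = \frac{6 + 2 A}{-58 + A + F}$)
$\frac{37819 + \sqrt{-1997 - 12918}}{-25993 + d{\left(161,-181 \right)}} = \frac{37819 + \sqrt{-1997 - 12918}}{-25993 + \frac{2 \left(3 + 161\right)}{-58 + 161 - 181}} = \frac{37819 + \sqrt{-14915}}{-25993 + 2 \frac{1}{-78} \cdot 164} = \frac{37819 + i \sqrt{14915}}{-25993 + 2 \left(- \frac{1}{78}\right) 164} = \frac{37819 + i \sqrt{14915}}{-25993 - \frac{164}{39}} = \frac{37819 + i \sqrt{14915}}{- \frac{1013891}{39}} = \left(37819 + i \sqrt{14915}\right) \left(- \frac{39}{1013891}\right) = - \frac{1474941}{1013891} - \frac{39 i \sqrt{14915}}{1013891}$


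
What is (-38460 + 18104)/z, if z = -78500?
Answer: 5089/19625 ≈ 0.25931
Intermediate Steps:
(-38460 + 18104)/z = (-38460 + 18104)/(-78500) = -20356*(-1/78500) = 5089/19625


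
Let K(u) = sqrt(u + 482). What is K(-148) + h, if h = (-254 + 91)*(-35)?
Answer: 5705 + sqrt(334) ≈ 5723.3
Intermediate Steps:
K(u) = sqrt(482 + u)
h = 5705 (h = -163*(-35) = 5705)
K(-148) + h = sqrt(482 - 148) + 5705 = sqrt(334) + 5705 = 5705 + sqrt(334)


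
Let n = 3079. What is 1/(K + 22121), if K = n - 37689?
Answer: -1/12489 ≈ -8.0070e-5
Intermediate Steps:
K = -34610 (K = 3079 - 37689 = -34610)
1/(K + 22121) = 1/(-34610 + 22121) = 1/(-12489) = -1/12489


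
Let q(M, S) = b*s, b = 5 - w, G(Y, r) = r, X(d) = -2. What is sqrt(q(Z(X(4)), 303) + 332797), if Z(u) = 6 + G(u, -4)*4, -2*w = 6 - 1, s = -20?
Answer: sqrt(332647) ≈ 576.76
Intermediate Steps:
w = -5/2 (w = -(6 - 1)/2 = -1/2*5 = -5/2 ≈ -2.5000)
b = 15/2 (b = 5 - 1*(-5/2) = 5 + 5/2 = 15/2 ≈ 7.5000)
Z(u) = -10 (Z(u) = 6 - 4*4 = 6 - 16 = -10)
q(M, S) = -150 (q(M, S) = (15/2)*(-20) = -150)
sqrt(q(Z(X(4)), 303) + 332797) = sqrt(-150 + 332797) = sqrt(332647)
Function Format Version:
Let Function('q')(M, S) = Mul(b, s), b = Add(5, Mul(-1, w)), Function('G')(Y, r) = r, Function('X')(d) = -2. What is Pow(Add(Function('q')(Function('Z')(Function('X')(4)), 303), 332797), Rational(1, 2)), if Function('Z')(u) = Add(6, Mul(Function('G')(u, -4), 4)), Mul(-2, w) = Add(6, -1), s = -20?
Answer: Pow(332647, Rational(1, 2)) ≈ 576.76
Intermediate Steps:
w = Rational(-5, 2) (w = Mul(Rational(-1, 2), Add(6, -1)) = Mul(Rational(-1, 2), 5) = Rational(-5, 2) ≈ -2.5000)
b = Rational(15, 2) (b = Add(5, Mul(-1, Rational(-5, 2))) = Add(5, Rational(5, 2)) = Rational(15, 2) ≈ 7.5000)
Function('Z')(u) = -10 (Function('Z')(u) = Add(6, Mul(-4, 4)) = Add(6, -16) = -10)
Function('q')(M, S) = -150 (Function('q')(M, S) = Mul(Rational(15, 2), -20) = -150)
Pow(Add(Function('q')(Function('Z')(Function('X')(4)), 303), 332797), Rational(1, 2)) = Pow(Add(-150, 332797), Rational(1, 2)) = Pow(332647, Rational(1, 2))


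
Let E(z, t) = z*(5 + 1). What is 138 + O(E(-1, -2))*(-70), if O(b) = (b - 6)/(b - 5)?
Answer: 678/11 ≈ 61.636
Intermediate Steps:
E(z, t) = 6*z (E(z, t) = z*6 = 6*z)
O(b) = (-6 + b)/(-5 + b)
138 + O(E(-1, -2))*(-70) = 138 + ((-6 + 6*(-1))/(-5 + 6*(-1)))*(-70) = 138 + ((-6 - 6)/(-5 - 6))*(-70) = 138 + (-12/(-11))*(-70) = 138 - 1/11*(-12)*(-70) = 138 + (12/11)*(-70) = 138 - 840/11 = 678/11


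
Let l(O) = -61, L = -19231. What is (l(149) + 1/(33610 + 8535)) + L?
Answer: -813061339/42145 ≈ -19292.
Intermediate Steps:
(l(149) + 1/(33610 + 8535)) + L = (-61 + 1/(33610 + 8535)) - 19231 = (-61 + 1/42145) - 19231 = -2570844/42145 - 19231 = -813061339/42145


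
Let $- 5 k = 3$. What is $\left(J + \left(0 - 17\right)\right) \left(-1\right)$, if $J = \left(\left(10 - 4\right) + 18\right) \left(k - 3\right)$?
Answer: $\frac{517}{5} \approx 103.4$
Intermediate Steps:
$k = - \frac{3}{5}$ ($k = \left(- \frac{1}{5}\right) 3 = - \frac{3}{5} \approx -0.6$)
$J = - \frac{432}{5}$ ($J = \left(\left(10 - 4\right) + 18\right) \left(- \frac{3}{5} - 3\right) = \left(6 + 18\right) \left(- \frac{18}{5}\right) = 24 \left(- \frac{18}{5}\right) = - \frac{432}{5} \approx -86.4$)
$\left(J + \left(0 - 17\right)\right) \left(-1\right) = \left(- \frac{432}{5} + \left(0 - 17\right)\right) \left(-1\right) = \left(- \frac{432}{5} - 17\right) \left(-1\right) = \left(- \frac{517}{5}\right) \left(-1\right) = \frac{517}{5}$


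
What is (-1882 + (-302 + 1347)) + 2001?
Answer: 1164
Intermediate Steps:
(-1882 + (-302 + 1347)) + 2001 = (-1882 + 1045) + 2001 = -837 + 2001 = 1164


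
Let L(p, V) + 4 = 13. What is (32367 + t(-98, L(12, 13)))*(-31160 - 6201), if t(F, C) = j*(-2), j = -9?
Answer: -1209935985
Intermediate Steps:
L(p, V) = 9 (L(p, V) = -4 + 13 = 9)
t(F, C) = 18 (t(F, C) = -9*(-2) = 18)
(32367 + t(-98, L(12, 13)))*(-31160 - 6201) = (32367 + 18)*(-31160 - 6201) = 32385*(-37361) = -1209935985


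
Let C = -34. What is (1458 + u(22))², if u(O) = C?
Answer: 2027776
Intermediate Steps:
u(O) = -34
(1458 + u(22))² = (1458 - 34)² = 1424² = 2027776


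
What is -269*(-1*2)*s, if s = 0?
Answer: 0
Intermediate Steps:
-269*(-1*2)*s = -269*(-1*2)*0 = -(-538)*0 = -269*0 = 0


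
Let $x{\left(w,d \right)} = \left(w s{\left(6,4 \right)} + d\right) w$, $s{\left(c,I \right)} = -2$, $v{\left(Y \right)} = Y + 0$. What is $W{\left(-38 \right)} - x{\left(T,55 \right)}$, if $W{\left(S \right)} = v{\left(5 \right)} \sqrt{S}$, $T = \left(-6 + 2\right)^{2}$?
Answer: $-368 + 5 i \sqrt{38} \approx -368.0 + 30.822 i$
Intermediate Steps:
$v{\left(Y \right)} = Y$
$T = 16$ ($T = \left(-4\right)^{2} = 16$)
$x{\left(w,d \right)} = w \left(d - 2 w\right)$ ($x{\left(w,d \right)} = \left(w \left(-2\right) + d\right) w = \left(- 2 w + d\right) w = \left(d - 2 w\right) w = w \left(d - 2 w\right)$)
$W{\left(S \right)} = 5 \sqrt{S}$
$W{\left(-38 \right)} - x{\left(T,55 \right)} = 5 \sqrt{-38} - 16 \left(55 - 32\right) = 5 i \sqrt{38} - 16 \left(55 - 32\right) = 5 i \sqrt{38} - 16 \cdot 23 = 5 i \sqrt{38} - 368 = -368 + 5 i \sqrt{38}$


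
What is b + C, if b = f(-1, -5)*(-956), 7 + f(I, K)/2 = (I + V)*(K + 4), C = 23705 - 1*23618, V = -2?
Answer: 7735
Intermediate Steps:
C = 87 (C = 23705 - 23618 = 87)
f(I, K) = -14 + 2*(-2 + I)*(4 + K) (f(I, K) = -14 + 2*((I - 2)*(K + 4)) = -14 + 2*((-2 + I)*(4 + K)) = -14 + 2*(-2 + I)*(4 + K))
b = 7648 (b = (-30 - 4*(-5) + 8*(-1) + 2*(-1)*(-5))*(-956) = (-30 + 20 - 8 + 10)*(-956) = -8*(-956) = 7648)
b + C = 7648 + 87 = 7735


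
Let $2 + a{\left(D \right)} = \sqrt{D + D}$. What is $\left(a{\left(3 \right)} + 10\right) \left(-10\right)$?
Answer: $-80 - 10 \sqrt{6} \approx -104.49$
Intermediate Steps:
$a{\left(D \right)} = -2 + \sqrt{2} \sqrt{D}$ ($a{\left(D \right)} = -2 + \sqrt{D + D} = -2 + \sqrt{2 D} = -2 + \sqrt{2} \sqrt{D}$)
$\left(a{\left(3 \right)} + 10\right) \left(-10\right) = \left(\left(-2 + \sqrt{2} \sqrt{3}\right) + 10\right) \left(-10\right) = \left(\left(-2 + \sqrt{6}\right) + 10\right) \left(-10\right) = \left(8 + \sqrt{6}\right) \left(-10\right) = -80 - 10 \sqrt{6}$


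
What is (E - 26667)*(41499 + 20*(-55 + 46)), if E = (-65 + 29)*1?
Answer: -1103341257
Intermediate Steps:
E = -36 (E = -36*1 = -36)
(E - 26667)*(41499 + 20*(-55 + 46)) = (-36 - 26667)*(41499 + 20*(-55 + 46)) = -26703*(41499 + 20*(-9)) = -26703*(41499 - 180) = -26703*41319 = -1103341257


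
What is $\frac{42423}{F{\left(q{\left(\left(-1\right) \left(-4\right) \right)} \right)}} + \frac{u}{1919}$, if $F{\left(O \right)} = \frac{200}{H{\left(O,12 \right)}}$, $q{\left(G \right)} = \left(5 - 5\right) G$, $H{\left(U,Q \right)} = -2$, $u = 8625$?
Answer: $- \frac{80547237}{191900} \approx -419.74$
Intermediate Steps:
$q{\left(G \right)} = 0$ ($q{\left(G \right)} = 0 G = 0$)
$F{\left(O \right)} = -100$ ($F{\left(O \right)} = \frac{200}{-2} = 200 \left(- \frac{1}{2}\right) = -100$)
$\frac{42423}{F{\left(q{\left(\left(-1\right) \left(-4\right) \right)} \right)}} + \frac{u}{1919} = \frac{42423}{-100} + \frac{8625}{1919} = 42423 \left(- \frac{1}{100}\right) + 8625 \cdot \frac{1}{1919} = - \frac{42423}{100} + \frac{8625}{1919} = - \frac{80547237}{191900}$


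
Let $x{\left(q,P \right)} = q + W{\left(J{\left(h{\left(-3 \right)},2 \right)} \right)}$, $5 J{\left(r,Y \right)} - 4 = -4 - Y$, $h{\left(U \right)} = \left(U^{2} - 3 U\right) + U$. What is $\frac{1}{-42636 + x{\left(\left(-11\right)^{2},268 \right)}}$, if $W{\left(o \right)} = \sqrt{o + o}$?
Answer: $- \frac{212575}{9037626129} - \frac{2 i \sqrt{5}}{9037626129} \approx -2.3521 \cdot 10^{-5} - 4.9484 \cdot 10^{-10} i$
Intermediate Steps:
$h{\left(U \right)} = U^{2} - 2 U$
$J{\left(r,Y \right)} = - \frac{Y}{5}$ ($J{\left(r,Y \right)} = \frac{4}{5} + \frac{-4 - Y}{5} = \frac{4}{5} - \left(\frac{4}{5} + \frac{Y}{5}\right) = - \frac{Y}{5}$)
$W{\left(o \right)} = \sqrt{2} \sqrt{o}$ ($W{\left(o \right)} = \sqrt{2 o} = \sqrt{2} \sqrt{o}$)
$x{\left(q,P \right)} = q + \frac{2 i \sqrt{5}}{5}$ ($x{\left(q,P \right)} = q + \sqrt{2} \sqrt{\left(- \frac{1}{5}\right) 2} = q + \sqrt{2} \sqrt{- \frac{2}{5}} = q + \sqrt{2} \frac{i \sqrt{10}}{5} = q + \frac{2 i \sqrt{5}}{5}$)
$\frac{1}{-42636 + x{\left(\left(-11\right)^{2},268 \right)}} = \frac{1}{-42636 + \left(\left(-11\right)^{2} + \frac{2 i \sqrt{5}}{5}\right)} = \frac{1}{-42636 + \left(121 + \frac{2 i \sqrt{5}}{5}\right)} = \frac{1}{-42515 + \frac{2 i \sqrt{5}}{5}}$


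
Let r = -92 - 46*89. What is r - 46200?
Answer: -50386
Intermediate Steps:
r = -4186 (r = -92 - 4094 = -4186)
r - 46200 = -4186 - 46200 = -50386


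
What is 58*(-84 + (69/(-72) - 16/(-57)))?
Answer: -373259/76 ≈ -4911.3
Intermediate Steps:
58*(-84 + (69/(-72) - 16/(-57))) = 58*(-84 + (69*(-1/72) - 16*(-1/57))) = 58*(-84 + (-23/24 + 16/57)) = 58*(-84 - 103/152) = 58*(-12871/152) = -373259/76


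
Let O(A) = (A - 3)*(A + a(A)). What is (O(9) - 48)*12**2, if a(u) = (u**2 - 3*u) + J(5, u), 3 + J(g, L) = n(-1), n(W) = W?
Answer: 44064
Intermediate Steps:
J(g, L) = -4 (J(g, L) = -3 - 1 = -4)
a(u) = -4 + u**2 - 3*u (a(u) = (u**2 - 3*u) - 4 = -4 + u**2 - 3*u)
O(A) = (-3 + A)*(-4 + A**2 - 2*A) (O(A) = (A - 3)*(A + (-4 + A**2 - 3*A)) = (-3 + A)*(-4 + A**2 - 2*A))
(O(9) - 48)*12**2 = ((12 + 9**3 - 5*9**2 + 2*9) - 48)*12**2 = ((12 + 729 - 5*81 + 18) - 48)*144 = ((12 + 729 - 405 + 18) - 48)*144 = (354 - 48)*144 = 306*144 = 44064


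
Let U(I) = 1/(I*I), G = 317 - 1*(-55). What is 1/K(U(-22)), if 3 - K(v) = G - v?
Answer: -484/178595 ≈ -0.0027100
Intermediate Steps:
G = 372 (G = 317 + 55 = 372)
U(I) = I**(-2) (U(I) = 1/(I**2) = I**(-2))
K(v) = -369 + v (K(v) = 3 - (372 - v) = 3 + (-372 + v) = -369 + v)
1/K(U(-22)) = 1/(-369 + (-22)**(-2)) = 1/(-369 + 1/484) = 1/(-178595/484) = -484/178595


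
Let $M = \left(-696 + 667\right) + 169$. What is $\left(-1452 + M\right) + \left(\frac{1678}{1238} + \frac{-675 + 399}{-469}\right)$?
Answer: $- \frac{380323697}{290311} \approx -1310.1$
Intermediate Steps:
$M = 140$ ($M = -29 + 169 = 140$)
$\left(-1452 + M\right) + \left(\frac{1678}{1238} + \frac{-675 + 399}{-469}\right) = \left(-1452 + 140\right) + \left(\frac{1678}{1238} + \frac{-675 + 399}{-469}\right) = -1312 + \left(1678 \cdot \frac{1}{1238} - - \frac{276}{469}\right) = -1312 + \left(\frac{839}{619} + \frac{276}{469}\right) = -1312 + \frac{564335}{290311} = - \frac{380323697}{290311}$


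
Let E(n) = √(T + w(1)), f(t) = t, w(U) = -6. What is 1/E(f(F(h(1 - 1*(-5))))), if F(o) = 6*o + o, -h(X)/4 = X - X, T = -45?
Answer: -I*√51/51 ≈ -0.14003*I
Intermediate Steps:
h(X) = 0 (h(X) = -4*(X - X) = -4*0 = 0)
F(o) = 7*o
E(n) = I*√51 (E(n) = √(-45 - 6) = √(-51) = I*√51)
1/E(f(F(h(1 - 1*(-5))))) = 1/(I*√51) = -I*√51/51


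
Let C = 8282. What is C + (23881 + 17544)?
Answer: 49707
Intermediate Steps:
C + (23881 + 17544) = 8282 + (23881 + 17544) = 8282 + 41425 = 49707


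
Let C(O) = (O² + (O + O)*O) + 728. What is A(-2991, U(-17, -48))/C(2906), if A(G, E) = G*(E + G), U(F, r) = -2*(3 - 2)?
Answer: 8952063/25335236 ≈ 0.35334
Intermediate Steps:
C(O) = 728 + 3*O² (C(O) = (O² + (2*O)*O) + 728 = (O² + 2*O²) + 728 = 3*O² + 728 = 728 + 3*O²)
U(F, r) = -2 (U(F, r) = -2*1 = -2)
A(-2991, U(-17, -48))/C(2906) = (-2991*(-2 - 2991))/(728 + 3*2906²) = (-2991*(-2993))/(728 + 3*8444836) = 8952063/(728 + 25334508) = 8952063/25335236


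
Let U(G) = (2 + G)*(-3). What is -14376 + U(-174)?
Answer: -13860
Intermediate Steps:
U(G) = -6 - 3*G
-14376 + U(-174) = -14376 + (-6 - 3*(-174)) = -14376 + (-6 + 522) = -14376 + 516 = -13860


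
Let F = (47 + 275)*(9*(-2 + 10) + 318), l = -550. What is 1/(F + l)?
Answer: 1/125030 ≈ 7.9981e-6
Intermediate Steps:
F = 125580 (F = 322*(9*8 + 318) = 322*(72 + 318) = 322*390 = 125580)
1/(F + l) = 1/(125580 - 550) = 1/125030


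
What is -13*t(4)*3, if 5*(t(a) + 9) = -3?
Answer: 1872/5 ≈ 374.40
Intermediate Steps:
t(a) = -48/5 (t(a) = -9 + (⅕)*(-3) = -9 - ⅗ = -48/5)
-13*t(4)*3 = -13*(-48/5)*3 = (624/5)*3 = 1872/5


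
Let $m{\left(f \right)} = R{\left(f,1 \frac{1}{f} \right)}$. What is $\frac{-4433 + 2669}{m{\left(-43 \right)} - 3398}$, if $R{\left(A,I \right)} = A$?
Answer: $\frac{588}{1147} \approx 0.51264$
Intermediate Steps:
$m{\left(f \right)} = f$
$\frac{-4433 + 2669}{m{\left(-43 \right)} - 3398} = \frac{-4433 + 2669}{-43 - 3398} = - \frac{1764}{-3441} = \left(-1764\right) \left(- \frac{1}{3441}\right) = \frac{588}{1147}$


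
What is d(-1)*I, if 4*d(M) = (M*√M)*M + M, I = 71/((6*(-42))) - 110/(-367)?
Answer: -1663/369936 + 1663*I/369936 ≈ -0.0044954 + 0.0044954*I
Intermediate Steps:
I = 1663/92484 (I = 71/(-252) - 110*(-1/367) = 71*(-1/252) + 110/367 = -71/252 + 110/367 = 1663/92484 ≈ 0.017981)
d(M) = M/4 + M^(5/2)/4 (d(M) = ((M*√M)*M + M)/4 = (M^(3/2)*M + M)/4 = (M^(5/2) + M)/4 = (M + M^(5/2))/4 = M/4 + M^(5/2)/4)
d(-1)*I = ((¼)*(-1) + (-1)^(5/2)/4)*(1663/92484) = (-¼ + I/4)*(1663/92484) = -1663/369936 + 1663*I/369936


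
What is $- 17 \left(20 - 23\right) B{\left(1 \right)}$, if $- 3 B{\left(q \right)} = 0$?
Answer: $0$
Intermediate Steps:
$B{\left(q \right)} = 0$ ($B{\left(q \right)} = \left(- \frac{1}{3}\right) 0 = 0$)
$- 17 \left(20 - 23\right) B{\left(1 \right)} = - 17 \left(20 - 23\right) 0 = \left(-17\right) \left(-3\right) 0 = 51 \cdot 0 = 0$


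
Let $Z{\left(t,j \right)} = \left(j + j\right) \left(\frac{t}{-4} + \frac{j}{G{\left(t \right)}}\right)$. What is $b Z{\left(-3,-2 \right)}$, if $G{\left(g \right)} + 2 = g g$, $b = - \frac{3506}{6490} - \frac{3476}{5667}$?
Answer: $\frac{39397189}{18389415} \approx 2.1424$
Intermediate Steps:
$b = - \frac{21213871}{18389415}$ ($b = \left(-3506\right) \frac{1}{6490} - \frac{3476}{5667} = - \frac{1753}{3245} - \frac{3476}{5667} = - \frac{21213871}{18389415} \approx -1.1536$)
$G{\left(g \right)} = -2 + g^{2}$ ($G{\left(g \right)} = -2 + g g = -2 + g^{2}$)
$Z{\left(t,j \right)} = 2 j \left(- \frac{t}{4} + \frac{j}{-2 + t^{2}}\right)$ ($Z{\left(t,j \right)} = \left(j + j\right) \left(\frac{t}{-4} + \frac{j}{-2 + t^{2}}\right) = 2 j \left(t \left(- \frac{1}{4}\right) + \frac{j}{-2 + t^{2}}\right) = 2 j \left(- \frac{t}{4} + \frac{j}{-2 + t^{2}}\right)$)
$b Z{\left(-3,-2 \right)} = - \frac{21213871 \cdot \frac{1}{2} \left(-2\right) \frac{1}{-2 + \left(-3\right)^{2}} \left(4 \left(-2\right) - - 3 \left(-2 + \left(-3\right)^{2}\right)\right)}{18389415} = - \frac{21213871 \cdot \frac{1}{2} \left(-2\right) \frac{1}{-2 + 9} \left(-8 - - 3 \left(-2 + 9\right)\right)}{18389415} = - \frac{21213871 \cdot \frac{1}{2} \left(-2\right) \frac{1}{7} \left(-8 - \left(-3\right) 7\right)}{18389415} = - \frac{21213871 \cdot \frac{1}{2} \left(-2\right) \frac{1}{7} \left(-8 + 21\right)}{18389415} = - \frac{21213871 \cdot \frac{1}{2} \left(-2\right) \frac{1}{7} \cdot 13}{18389415} = \left(- \frac{21213871}{18389415}\right) \left(- \frac{13}{7}\right) = \frac{39397189}{18389415}$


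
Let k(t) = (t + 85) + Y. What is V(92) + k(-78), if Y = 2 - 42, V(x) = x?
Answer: 59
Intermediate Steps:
Y = -40
k(t) = 45 + t (k(t) = (t + 85) - 40 = (85 + t) - 40 = 45 + t)
V(92) + k(-78) = 92 + (45 - 78) = 92 - 33 = 59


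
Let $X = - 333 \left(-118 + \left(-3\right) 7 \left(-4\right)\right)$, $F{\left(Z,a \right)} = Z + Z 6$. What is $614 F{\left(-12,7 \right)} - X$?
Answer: $-62898$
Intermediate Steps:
$F{\left(Z,a \right)} = 7 Z$ ($F{\left(Z,a \right)} = Z + 6 Z = 7 Z$)
$X = 11322$ ($X = - 333 \left(-118 - -84\right) = - 333 \left(-118 + 84\right) = \left(-333\right) \left(-34\right) = 11322$)
$614 F{\left(-12,7 \right)} - X = 614 \cdot 7 \left(-12\right) - 11322 = 614 \left(-84\right) - 11322 = -51576 - 11322 = -62898$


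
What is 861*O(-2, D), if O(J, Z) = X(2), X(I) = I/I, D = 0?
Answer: 861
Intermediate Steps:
X(I) = 1
O(J, Z) = 1
861*O(-2, D) = 861*1 = 861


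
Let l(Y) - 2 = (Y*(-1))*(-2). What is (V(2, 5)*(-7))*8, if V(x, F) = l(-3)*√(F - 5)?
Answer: 0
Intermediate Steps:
l(Y) = 2 + 2*Y (l(Y) = 2 + (Y*(-1))*(-2) = 2 - Y*(-2) = 2 + 2*Y)
V(x, F) = -4*√(-5 + F) (V(x, F) = (2 + 2*(-3))*√(F - 5) = (2 - 6)*√(-5 + F) = -4*√(-5 + F))
(V(2, 5)*(-7))*8 = (-4*√(-5 + 5)*(-7))*8 = (-4*√0*(-7))*8 = (-4*0*(-7))*8 = (0*(-7))*8 = 0*8 = 0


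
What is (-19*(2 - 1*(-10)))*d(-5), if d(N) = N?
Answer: 1140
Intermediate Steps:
(-19*(2 - 1*(-10)))*d(-5) = -19*(2 - 1*(-10))*(-5) = -19*(2 + 10)*(-5) = -19*12*(-5) = -228*(-5) = 1140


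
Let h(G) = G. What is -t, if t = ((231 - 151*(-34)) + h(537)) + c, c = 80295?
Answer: -86197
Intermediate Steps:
t = 86197 (t = ((231 - 151*(-34)) + 537) + 80295 = ((231 + 5134) + 537) + 80295 = (5365 + 537) + 80295 = 5902 + 80295 = 86197)
-t = -1*86197 = -86197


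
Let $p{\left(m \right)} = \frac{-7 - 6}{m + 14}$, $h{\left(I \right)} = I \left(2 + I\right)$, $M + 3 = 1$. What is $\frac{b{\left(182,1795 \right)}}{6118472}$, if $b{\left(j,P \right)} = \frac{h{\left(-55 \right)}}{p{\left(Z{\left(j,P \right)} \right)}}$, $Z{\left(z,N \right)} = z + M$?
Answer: $- \frac{282755}{39770068} \approx -0.0071097$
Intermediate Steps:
$M = -2$ ($M = -3 + 1 = -2$)
$Z{\left(z,N \right)} = -2 + z$ ($Z{\left(z,N \right)} = z - 2 = -2 + z$)
$p{\left(m \right)} = - \frac{13}{14 + m}$
$b{\left(j,P \right)} = - \frac{34980}{13} - \frac{2915 j}{13}$ ($b{\left(j,P \right)} = \frac{\left(-55\right) \left(2 - 55\right)}{\left(-13\right) \frac{1}{14 + \left(-2 + j\right)}} = \frac{\left(-55\right) \left(-53\right)}{\left(-13\right) \frac{1}{12 + j}} = 2915 \left(- \frac{12}{13} - \frac{j}{13}\right) = - \frac{34980}{13} - \frac{2915 j}{13}$)
$\frac{b{\left(182,1795 \right)}}{6118472} = \frac{- \frac{34980}{13} - 40810}{6118472} = \left(- \frac{34980}{13} - 40810\right) \frac{1}{6118472} = \left(- \frac{565510}{13}\right) \frac{1}{6118472} = - \frac{282755}{39770068}$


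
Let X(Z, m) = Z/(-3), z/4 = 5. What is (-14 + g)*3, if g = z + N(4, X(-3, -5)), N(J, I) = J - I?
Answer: 27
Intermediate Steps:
z = 20 (z = 4*5 = 20)
X(Z, m) = -Z/3 (X(Z, m) = Z*(-1/3) = -Z/3)
g = 23 (g = 20 + (4 - (-1)*(-3)/3) = 20 + (4 - 1*1) = 20 + (4 - 1) = 20 + 3 = 23)
(-14 + g)*3 = (-14 + 23)*3 = 9*3 = 27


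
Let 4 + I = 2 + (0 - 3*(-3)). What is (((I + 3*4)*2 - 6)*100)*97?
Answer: 310400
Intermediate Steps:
I = 7 (I = -4 + (2 + (0 - 3*(-3))) = -4 + (2 + (0 + 9)) = -4 + (2 + 9) = -4 + 11 = 7)
(((I + 3*4)*2 - 6)*100)*97 = (((7 + 3*4)*2 - 6)*100)*97 = (((7 + 12)*2 - 6)*100)*97 = ((19*2 - 6)*100)*97 = ((38 - 6)*100)*97 = (32*100)*97 = 3200*97 = 310400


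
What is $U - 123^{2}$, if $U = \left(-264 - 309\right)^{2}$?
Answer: $313200$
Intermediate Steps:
$U = 328329$ ($U = \left(-573\right)^{2} = 328329$)
$U - 123^{2} = 328329 - 123^{2} = 328329 - 15129 = 313200$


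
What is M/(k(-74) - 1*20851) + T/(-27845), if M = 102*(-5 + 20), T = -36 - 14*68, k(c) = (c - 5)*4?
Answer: -21689854/589395115 ≈ -0.036800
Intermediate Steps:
k(c) = -20 + 4*c (k(c) = (-5 + c)*4 = -20 + 4*c)
T = -988 (T = -36 - 952 = -988)
M = 1530 (M = 102*15 = 1530)
M/(k(-74) - 1*20851) + T/(-27845) = 1530/((-20 + 4*(-74)) - 1*20851) - 988/(-27845) = 1530/((-20 - 296) - 20851) - 988*(-1/27845) = 1530/(-316 - 20851) + 988/27845 = 1530/(-21167) + 988/27845 = 1530*(-1/21167) + 988/27845 = -1530/21167 + 988/27845 = -21689854/589395115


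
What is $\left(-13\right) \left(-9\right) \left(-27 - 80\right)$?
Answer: $-12519$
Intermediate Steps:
$\left(-13\right) \left(-9\right) \left(-27 - 80\right) = 117 \left(-27 - 80\right) = 117 \left(-107\right) = -12519$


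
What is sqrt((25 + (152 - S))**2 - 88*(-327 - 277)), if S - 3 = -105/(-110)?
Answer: sqrt(40218817)/22 ≈ 288.27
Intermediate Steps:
S = 87/22 (S = 3 - 105/(-110) = 3 - 105*(-1/110) = 3 + 21/22 = 87/22 ≈ 3.9545)
sqrt((25 + (152 - S))**2 - 88*(-327 - 277)) = sqrt((25 + (152 - 1*87/22))**2 - 88*(-327 - 277)) = sqrt((25 + (152 - 87/22))**2 - 88*(-604)) = sqrt((25 + 3257/22)**2 + 53152) = sqrt((3807/22)**2 + 53152) = sqrt(14493249/484 + 53152) = sqrt(40218817/484) = sqrt(40218817)/22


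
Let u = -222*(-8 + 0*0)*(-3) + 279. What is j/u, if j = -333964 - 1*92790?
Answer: 426754/5049 ≈ 84.522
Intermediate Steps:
j = -426754 (j = -333964 - 92790 = -426754)
u = -5049 (u = -222*(-8 + 0)*(-3) + 279 = -(-1776)*(-3) + 279 = -222*24 + 279 = -5328 + 279 = -5049)
j/u = -426754/(-5049) = -426754*(-1/5049) = 426754/5049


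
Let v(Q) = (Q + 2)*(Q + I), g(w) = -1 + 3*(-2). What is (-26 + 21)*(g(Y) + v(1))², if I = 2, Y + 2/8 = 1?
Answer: -20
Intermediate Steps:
Y = ¾ (Y = -¼ + 1 = ¾ ≈ 0.75000)
g(w) = -7 (g(w) = -1 - 6 = -7)
v(Q) = (2 + Q)² (v(Q) = (Q + 2)*(Q + 2) = (2 + Q)*(2 + Q) = (2 + Q)²)
(-26 + 21)*(g(Y) + v(1))² = (-26 + 21)*(-7 + (4 + 1² + 4*1))² = -5*(-7 + (4 + 1 + 4))² = -5*(-7 + 9)² = -5*2² = -5*4 = -20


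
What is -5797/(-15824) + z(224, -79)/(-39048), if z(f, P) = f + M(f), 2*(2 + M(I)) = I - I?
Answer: 9285347/25745648 ≈ 0.36066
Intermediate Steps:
M(I) = -2 (M(I) = -2 + (I - I)/2 = -2 + (½)*0 = -2 + 0 = -2)
z(f, P) = -2 + f (z(f, P) = f - 2 = -2 + f)
-5797/(-15824) + z(224, -79)/(-39048) = -5797/(-15824) + (-2 + 224)/(-39048) = -5797*(-1/15824) + 222*(-1/39048) = 5797/15824 - 37/6508 = 9285347/25745648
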